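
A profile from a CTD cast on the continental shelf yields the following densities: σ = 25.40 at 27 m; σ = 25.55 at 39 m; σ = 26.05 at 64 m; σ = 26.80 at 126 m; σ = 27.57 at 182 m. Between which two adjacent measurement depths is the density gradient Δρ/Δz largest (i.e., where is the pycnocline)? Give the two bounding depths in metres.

Compute the density gradient over each adjacent pair:
  27–39 m: Δρ/Δz = 0.15/12 = 0.012 kg m⁻⁴
  39–64 m: Δρ/Δz = 0.50/25 = 0.020 kg m⁻⁴
  64–126 m: Δρ/Δz = 0.75/62 = 0.012 kg m⁻⁴
  126–182 m: Δρ/Δz = 0.77/56 = 0.014 kg m⁻⁴
The largest gradient is in the 39–64 m interval — the pycnocline.

39–64 m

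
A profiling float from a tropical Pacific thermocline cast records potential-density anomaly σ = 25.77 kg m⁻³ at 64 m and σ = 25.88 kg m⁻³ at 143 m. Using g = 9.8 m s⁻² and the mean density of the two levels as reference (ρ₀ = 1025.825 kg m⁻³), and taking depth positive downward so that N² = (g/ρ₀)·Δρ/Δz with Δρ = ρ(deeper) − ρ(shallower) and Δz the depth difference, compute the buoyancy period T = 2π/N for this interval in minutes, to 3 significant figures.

Δρ = 1025.88 − 1025.77 = 0.11 kg m⁻³ over Δz = 143 − 64 = 79 m.
N² = (9.8/1025.825) × (0.11/79) = 1.3302 × 10⁻⁵ s⁻².
N = √(1.3302 × 10⁻⁵) = 3.6472 × 10⁻³ rad s⁻¹, so T = 2π/N = 1.7227 × 10³ s = 28.712 min ≈ 28.7 min.

28.7 min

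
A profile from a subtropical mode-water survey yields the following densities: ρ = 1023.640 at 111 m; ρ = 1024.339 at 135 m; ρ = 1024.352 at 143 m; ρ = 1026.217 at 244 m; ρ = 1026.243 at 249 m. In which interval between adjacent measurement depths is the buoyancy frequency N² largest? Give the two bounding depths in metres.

Compute the density gradient over each adjacent pair:
  111–135 m: Δρ/Δz = 0.699/24 = 0.029 kg m⁻⁴
  135–143 m: Δρ/Δz = 0.013/8 = 1.6 × 10⁻³ kg m⁻⁴
  143–244 m: Δρ/Δz = 1.865/101 = 0.018 kg m⁻⁴
  244–249 m: Δρ/Δz = 0.026/5 = 5.2 × 10⁻³ kg m⁻⁴
The largest gradient is in the 111–135 m interval — the pycnocline.

111–135 m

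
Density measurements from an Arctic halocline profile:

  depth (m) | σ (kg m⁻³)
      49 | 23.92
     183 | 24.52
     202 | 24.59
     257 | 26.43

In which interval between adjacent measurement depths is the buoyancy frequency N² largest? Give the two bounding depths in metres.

Compute the density gradient over each adjacent pair:
  49–183 m: Δρ/Δz = 0.60/134 = 4.5 × 10⁻³ kg m⁻⁴
  183–202 m: Δρ/Δz = 0.07/19 = 3.7 × 10⁻³ kg m⁻⁴
  202–257 m: Δρ/Δz = 1.84/55 = 0.033 kg m⁻⁴
The largest gradient is in the 202–257 m interval — the pycnocline.

202–257 m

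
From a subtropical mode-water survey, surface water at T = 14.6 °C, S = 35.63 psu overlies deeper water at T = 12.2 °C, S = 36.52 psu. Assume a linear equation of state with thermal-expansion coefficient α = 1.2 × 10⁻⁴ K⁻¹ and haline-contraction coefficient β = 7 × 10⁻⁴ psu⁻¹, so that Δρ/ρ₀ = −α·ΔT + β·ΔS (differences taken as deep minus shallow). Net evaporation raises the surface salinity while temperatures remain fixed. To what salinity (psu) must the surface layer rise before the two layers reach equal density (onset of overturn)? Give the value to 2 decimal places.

Neutral buoyancy requires −α(T_deep − T_surf) + β(S_deep − S_surf′) = 0.
S_surf′ = S_deep − (α/β)·ΔT = 36.52 − (1.2 × 10⁻⁴/7 × 10⁻⁴)·(-2.4) = 36.9314 psu.
Increase required: 36.9314 − 35.63 = 1.3014 psu.

36.93 psu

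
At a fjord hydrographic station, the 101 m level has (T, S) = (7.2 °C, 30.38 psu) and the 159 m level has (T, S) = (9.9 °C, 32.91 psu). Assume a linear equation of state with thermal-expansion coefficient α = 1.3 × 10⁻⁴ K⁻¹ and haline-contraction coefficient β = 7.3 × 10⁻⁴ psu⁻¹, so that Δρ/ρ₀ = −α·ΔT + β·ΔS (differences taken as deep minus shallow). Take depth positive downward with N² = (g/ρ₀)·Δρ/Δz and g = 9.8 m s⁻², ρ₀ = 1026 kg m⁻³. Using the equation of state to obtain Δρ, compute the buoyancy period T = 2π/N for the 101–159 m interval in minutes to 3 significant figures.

6.59 min

ΔT = +2.7 K, ΔS = +2.53 psu (deep − shallow).
Δρ/ρ₀ = −αΔT + βΔS = -3.51 × 10⁻⁴ + 1.8469 × 10⁻³ = 1.4959 × 10⁻³, so Δρ ≈ 1.535 kg m⁻³.
N² = (g/ρ₀)·Δρ/Δz = g·(Δρ/ρ₀)/Δz = 9.8 × 1.4959 × 10⁻³ / 58 = 2.5276 × 10⁻⁴ s⁻².
N = √(2.5276 × 10⁻⁴) = 0.015898 rad s⁻¹ → T = 2π/N = 395.22 s = 6.5870 min ≈ 6.59 min.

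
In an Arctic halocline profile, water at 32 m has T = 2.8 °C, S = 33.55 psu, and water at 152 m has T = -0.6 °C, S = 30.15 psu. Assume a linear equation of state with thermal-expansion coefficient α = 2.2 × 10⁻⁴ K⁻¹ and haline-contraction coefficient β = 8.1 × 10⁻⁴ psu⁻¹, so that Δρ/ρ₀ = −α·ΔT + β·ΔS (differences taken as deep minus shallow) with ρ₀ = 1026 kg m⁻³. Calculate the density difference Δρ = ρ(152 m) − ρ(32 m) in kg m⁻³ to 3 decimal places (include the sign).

-2.058 kg m⁻³

ΔT = -3.4 K, ΔS = -3.40 psu (deep − shallow).
Δρ/ρ₀ = −(2.2 × 10⁻⁴)(-3.4) + (8.1 × 10⁻⁴)(-3.40) = -2.006 × 10⁻³.
Δρ = 1026 × (-2.006 × 10⁻³) = -2.058 kg m⁻³.
Negative Δρ: lighter below, statically unstable.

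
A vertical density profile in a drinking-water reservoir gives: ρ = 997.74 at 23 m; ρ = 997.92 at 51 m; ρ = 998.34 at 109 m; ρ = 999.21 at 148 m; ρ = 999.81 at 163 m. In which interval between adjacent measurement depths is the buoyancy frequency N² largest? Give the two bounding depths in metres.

Compute the density gradient over each adjacent pair:
  23–51 m: Δρ/Δz = 0.18/28 = 6.4 × 10⁻³ kg m⁻⁴
  51–109 m: Δρ/Δz = 0.42/58 = 7.2 × 10⁻³ kg m⁻⁴
  109–148 m: Δρ/Δz = 0.87/39 = 0.022 kg m⁻⁴
  148–163 m: Δρ/Δz = 0.60/15 = 0.040 kg m⁻⁴
The largest gradient is in the 148–163 m interval — the pycnocline.

148–163 m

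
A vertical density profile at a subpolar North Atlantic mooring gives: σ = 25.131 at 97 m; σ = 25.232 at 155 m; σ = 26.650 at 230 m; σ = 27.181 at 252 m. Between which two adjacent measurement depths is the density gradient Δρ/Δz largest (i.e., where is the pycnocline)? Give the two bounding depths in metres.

Compute the density gradient over each adjacent pair:
  97–155 m: Δρ/Δz = 0.101/58 = 1.7 × 10⁻³ kg m⁻⁴
  155–230 m: Δρ/Δz = 1.418/75 = 0.019 kg m⁻⁴
  230–252 m: Δρ/Δz = 0.531/22 = 0.024 kg m⁻⁴
The largest gradient is in the 230–252 m interval — the pycnocline.

230–252 m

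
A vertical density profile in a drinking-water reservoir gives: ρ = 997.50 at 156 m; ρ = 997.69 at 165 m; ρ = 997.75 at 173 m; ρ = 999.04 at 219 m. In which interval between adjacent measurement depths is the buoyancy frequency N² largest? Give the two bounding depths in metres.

Compute the density gradient over each adjacent pair:
  156–165 m: Δρ/Δz = 0.19/9 = 0.021 kg m⁻⁴
  165–173 m: Δρ/Δz = 0.06/8 = 7.5 × 10⁻³ kg m⁻⁴
  173–219 m: Δρ/Δz = 1.29/46 = 0.028 kg m⁻⁴
The largest gradient is in the 173–219 m interval — the pycnocline.

173–219 m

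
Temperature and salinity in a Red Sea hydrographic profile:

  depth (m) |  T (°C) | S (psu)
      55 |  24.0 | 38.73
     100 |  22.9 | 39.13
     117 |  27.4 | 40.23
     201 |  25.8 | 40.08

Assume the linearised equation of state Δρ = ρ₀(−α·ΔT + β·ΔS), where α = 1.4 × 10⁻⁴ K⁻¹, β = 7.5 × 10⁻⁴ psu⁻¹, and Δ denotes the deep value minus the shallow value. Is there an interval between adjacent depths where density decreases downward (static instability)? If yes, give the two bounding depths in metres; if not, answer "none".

Evaluate Δρ/ρ₀ = −αΔT + βΔS across each adjacent pair:
  55–100 m: −αΔT+βΔS = −(1.4 × 10⁻⁴)(-1.1)+(7.5 × 10⁻⁴)(+0.40) = 4.5 × 10⁻⁴ → stable
  100–117 m: −αΔT+βΔS = −(1.4 × 10⁻⁴)(+4.5)+(7.5 × 10⁻⁴)(+1.10) = 2.0 × 10⁻⁴ → stable
  117–201 m: −αΔT+βΔS = −(1.4 × 10⁻⁴)(-1.6)+(7.5 × 10⁻⁴)(-0.15) = 1.1 × 10⁻⁴ → stable
Every interval has Δρ > 0: the column is stably stratified throughout.

none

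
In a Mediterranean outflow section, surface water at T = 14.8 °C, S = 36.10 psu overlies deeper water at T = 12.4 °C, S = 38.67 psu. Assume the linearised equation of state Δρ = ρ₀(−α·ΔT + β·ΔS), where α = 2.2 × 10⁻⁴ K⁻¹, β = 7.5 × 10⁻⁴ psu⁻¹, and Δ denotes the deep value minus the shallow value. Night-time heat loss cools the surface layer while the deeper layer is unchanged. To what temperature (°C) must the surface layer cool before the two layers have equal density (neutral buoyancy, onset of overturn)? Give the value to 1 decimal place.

3.6 °C

Neutral buoyancy requires Δρ = 0, i.e. −α(T_deep − T_surf′) + β(S_deep − S_surf) = 0.
T_surf′ = T_deep − (β/α)·ΔS = 12.4 − (7.5 × 10⁻⁴/2.2 × 10⁻⁴)·(+2.57) = 3.639 °C.
Cooling required: 14.8 − (3.639) = 11.161 °C.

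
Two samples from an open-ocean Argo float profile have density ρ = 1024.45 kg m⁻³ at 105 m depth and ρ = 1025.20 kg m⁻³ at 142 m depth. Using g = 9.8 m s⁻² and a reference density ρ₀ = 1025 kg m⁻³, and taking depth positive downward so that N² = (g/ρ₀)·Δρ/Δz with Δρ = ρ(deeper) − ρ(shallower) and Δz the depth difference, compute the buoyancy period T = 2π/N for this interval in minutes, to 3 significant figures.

Δρ = 1025.20 − 1024.45 = 0.75 kg m⁻³ over Δz = 142 − 105 = 37 m.
N² = (9.8/1025) × (0.75/37) = 1.9380 × 10⁻⁴ s⁻².
N = √(1.9380 × 10⁻⁴) = 0.013921 rad s⁻¹, so T = 2π/N = 451.35 s = 7.5225 min ≈ 7.52 min.

7.52 min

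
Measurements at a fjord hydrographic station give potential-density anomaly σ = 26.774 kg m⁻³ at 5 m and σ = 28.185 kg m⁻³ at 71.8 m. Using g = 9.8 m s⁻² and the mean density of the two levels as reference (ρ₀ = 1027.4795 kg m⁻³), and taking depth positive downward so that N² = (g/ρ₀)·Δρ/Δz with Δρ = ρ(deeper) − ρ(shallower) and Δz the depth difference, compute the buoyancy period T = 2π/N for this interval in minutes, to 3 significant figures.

7.38 min

Δρ = 1028.185 − 1026.774 = 1.411 kg m⁻³ over Δz = 71.8 − 5 = 66.8 m.
N² = (9.8/1027.4795) × (1.411/66.8) = 2.0147 × 10⁻⁴ s⁻².
N = √(2.0147 × 10⁻⁴) = 0.014194 rad s⁻¹, so T = 2π/N = 442.66 s = 7.3777 min ≈ 7.38 min.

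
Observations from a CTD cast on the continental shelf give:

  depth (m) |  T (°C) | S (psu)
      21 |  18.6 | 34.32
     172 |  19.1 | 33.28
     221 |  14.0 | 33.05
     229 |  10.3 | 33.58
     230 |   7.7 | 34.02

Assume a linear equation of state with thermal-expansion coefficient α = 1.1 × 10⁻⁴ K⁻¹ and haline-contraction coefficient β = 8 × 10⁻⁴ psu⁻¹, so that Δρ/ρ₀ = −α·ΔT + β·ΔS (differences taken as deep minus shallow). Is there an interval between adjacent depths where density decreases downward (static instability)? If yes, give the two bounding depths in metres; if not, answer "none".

Evaluate Δρ/ρ₀ = −αΔT + βΔS across each adjacent pair:
  21–172 m: −αΔT+βΔS = −(1.1 × 10⁻⁴)(+0.5)+(8 × 10⁻⁴)(-1.04) = -8.9 × 10⁻⁴ → UNSTABLE
  172–221 m: −αΔT+βΔS = −(1.1 × 10⁻⁴)(-5.1)+(8 × 10⁻⁴)(-0.23) = 3.8 × 10⁻⁴ → stable
  221–229 m: −αΔT+βΔS = −(1.1 × 10⁻⁴)(-3.7)+(8 × 10⁻⁴)(+0.53) = 8.3 × 10⁻⁴ → stable
  229–230 m: −αΔT+βΔS = −(1.1 × 10⁻⁴)(-2.6)+(8 × 10⁻⁴)(+0.44) = 6.4 × 10⁻⁴ → stable
The 21–172 m interval has Δρ < 0: lighter water underlies denser water.

21–172 m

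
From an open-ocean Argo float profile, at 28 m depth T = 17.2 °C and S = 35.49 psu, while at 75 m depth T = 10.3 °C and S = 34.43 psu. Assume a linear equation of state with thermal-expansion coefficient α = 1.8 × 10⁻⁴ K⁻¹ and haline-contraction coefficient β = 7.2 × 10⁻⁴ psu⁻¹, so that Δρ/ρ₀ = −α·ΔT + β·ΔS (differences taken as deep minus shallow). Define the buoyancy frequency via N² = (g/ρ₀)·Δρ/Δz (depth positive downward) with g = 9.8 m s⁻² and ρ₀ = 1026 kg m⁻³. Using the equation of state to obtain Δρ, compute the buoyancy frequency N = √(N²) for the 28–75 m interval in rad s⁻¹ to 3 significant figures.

9.99 × 10⁻³ rad s⁻¹

ΔT = -6.9 K, ΔS = -1.06 psu (deep − shallow).
Δρ/ρ₀ = −αΔT + βΔS = 1.242 × 10⁻³ − 7.632 × 10⁻⁴ = 4.788 × 10⁻⁴, so Δρ ≈ 0.4912 kg m⁻³.
N² = (g/ρ₀)·Δρ/Δz = g·(Δρ/ρ₀)/Δz = 9.8 × 4.788 × 10⁻⁴ / 47 = 9.9835 × 10⁻⁵ s⁻².
N = √(9.9835 × 10⁻⁵) = 9.9917 × 10⁻³ rad s⁻¹ ≈ 9.99 × 10⁻³ rad s⁻¹.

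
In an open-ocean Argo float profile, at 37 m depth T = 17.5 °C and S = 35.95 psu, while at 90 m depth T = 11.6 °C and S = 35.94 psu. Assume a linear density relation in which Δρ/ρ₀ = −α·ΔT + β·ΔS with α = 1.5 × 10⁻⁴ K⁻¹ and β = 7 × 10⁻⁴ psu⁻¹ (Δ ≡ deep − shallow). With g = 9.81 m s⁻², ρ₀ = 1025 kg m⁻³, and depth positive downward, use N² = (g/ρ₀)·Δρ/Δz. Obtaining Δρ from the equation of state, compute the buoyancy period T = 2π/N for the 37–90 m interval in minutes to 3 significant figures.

8.21 min

ΔT = -5.9 K, ΔS = -0.01 psu (deep − shallow).
Δρ/ρ₀ = −αΔT + βΔS = 8.85 × 10⁻⁴ − 7.00 × 10⁻⁶ = 8.78 × 10⁻⁴, so Δρ ≈ 0.9000 kg m⁻³.
N² = (g/ρ₀)·Δρ/Δz = g·(Δρ/ρ₀)/Δz = 9.81 × 8.78 × 10⁻⁴ / 53 = 1.6251 × 10⁻⁴ s⁻².
N = √(1.6251 × 10⁻⁴) = 0.012748 rad s⁻¹ → T = 2π/N = 492.88 s = 8.2147 min ≈ 8.21 min.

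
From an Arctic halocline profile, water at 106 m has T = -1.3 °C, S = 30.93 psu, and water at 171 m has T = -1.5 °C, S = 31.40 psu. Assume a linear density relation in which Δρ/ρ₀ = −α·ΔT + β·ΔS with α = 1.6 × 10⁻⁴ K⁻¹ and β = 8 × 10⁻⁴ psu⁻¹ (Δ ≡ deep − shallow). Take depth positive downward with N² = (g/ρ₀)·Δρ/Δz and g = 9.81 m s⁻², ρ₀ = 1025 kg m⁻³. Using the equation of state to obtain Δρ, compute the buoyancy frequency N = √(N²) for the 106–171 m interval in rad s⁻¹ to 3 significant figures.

7.85 × 10⁻³ rad s⁻¹

ΔT = -0.2 K, ΔS = +0.47 psu (deep − shallow).
Δρ/ρ₀ = −αΔT + βΔS = 3.20 × 10⁻⁵ + 3.76 × 10⁻⁴ = 4.08 × 10⁻⁴, so Δρ ≈ 0.4182 kg m⁻³.
N² = (g/ρ₀)·Δρ/Δz = g·(Δρ/ρ₀)/Δz = 9.81 × 4.08 × 10⁻⁴ / 65 = 6.1577 × 10⁻⁵ s⁻².
N = √(6.1577 × 10⁻⁵) = 7.8471 × 10⁻³ rad s⁻¹ ≈ 7.85 × 10⁻³ rad s⁻¹.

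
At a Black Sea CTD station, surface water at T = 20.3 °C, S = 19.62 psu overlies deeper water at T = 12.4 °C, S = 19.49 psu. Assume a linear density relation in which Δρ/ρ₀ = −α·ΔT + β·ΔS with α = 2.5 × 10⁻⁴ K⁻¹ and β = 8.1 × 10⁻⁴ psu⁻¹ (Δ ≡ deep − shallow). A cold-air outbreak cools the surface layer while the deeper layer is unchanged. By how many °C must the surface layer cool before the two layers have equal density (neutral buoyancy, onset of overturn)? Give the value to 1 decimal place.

7.5 °C

Neutral buoyancy requires Δρ = 0, i.e. −α(T_deep − T_surf′) + β(S_deep − S_surf) = 0.
T_surf′ = T_deep − (β/α)·ΔS = 12.4 − (8.1 × 10⁻⁴/2.5 × 10⁻⁴)·(-0.13) = 12.821 °C.
Cooling required: 20.3 − (12.821) = 7.479 °C.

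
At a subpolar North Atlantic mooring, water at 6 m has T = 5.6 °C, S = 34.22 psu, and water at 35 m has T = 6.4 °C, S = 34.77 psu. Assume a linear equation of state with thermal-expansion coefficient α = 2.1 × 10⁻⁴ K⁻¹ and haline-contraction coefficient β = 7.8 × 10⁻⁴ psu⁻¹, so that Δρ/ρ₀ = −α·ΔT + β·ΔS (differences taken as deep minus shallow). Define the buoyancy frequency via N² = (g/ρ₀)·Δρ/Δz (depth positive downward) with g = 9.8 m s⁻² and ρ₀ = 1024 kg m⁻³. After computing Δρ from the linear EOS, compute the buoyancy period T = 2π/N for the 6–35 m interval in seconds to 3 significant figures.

ΔT = +0.8 K, ΔS = +0.55 psu (deep − shallow).
Δρ/ρ₀ = −αΔT + βΔS = -1.68 × 10⁻⁴ + 4.29 × 10⁻⁴ = 2.61 × 10⁻⁴, so Δρ ≈ 0.2673 kg m⁻³.
N² = (g/ρ₀)·Δρ/Δz = g·(Δρ/ρ₀)/Δz = 9.8 × 2.61 × 10⁻⁴ / 29 = 8.8200 × 10⁻⁵ s⁻².
N = √(8.8200 × 10⁻⁵) = 9.3915 × 10⁻³ rad s⁻¹ → T = 2π/N = 669.03 s ≈ 669 s.

669 s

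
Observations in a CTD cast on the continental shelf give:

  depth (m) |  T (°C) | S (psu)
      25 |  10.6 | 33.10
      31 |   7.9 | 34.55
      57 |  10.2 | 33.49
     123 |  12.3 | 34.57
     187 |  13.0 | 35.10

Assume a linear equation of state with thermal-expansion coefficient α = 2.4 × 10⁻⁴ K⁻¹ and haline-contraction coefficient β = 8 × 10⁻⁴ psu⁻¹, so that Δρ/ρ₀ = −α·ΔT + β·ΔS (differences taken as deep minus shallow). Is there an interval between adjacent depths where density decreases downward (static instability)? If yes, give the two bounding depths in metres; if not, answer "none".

31–57 m

Evaluate Δρ/ρ₀ = −αΔT + βΔS across each adjacent pair:
  25–31 m: −αΔT+βΔS = −(2.4 × 10⁻⁴)(-2.7)+(8 × 10⁻⁴)(+1.45) = 1.8 × 10⁻³ → stable
  31–57 m: −αΔT+βΔS = −(2.4 × 10⁻⁴)(+2.3)+(8 × 10⁻⁴)(-1.06) = -1.4 × 10⁻³ → UNSTABLE
  57–123 m: −αΔT+βΔS = −(2.4 × 10⁻⁴)(+2.1)+(8 × 10⁻⁴)(+1.08) = 3.6 × 10⁻⁴ → stable
  123–187 m: −αΔT+βΔS = −(2.4 × 10⁻⁴)(+0.7)+(8 × 10⁻⁴)(+0.53) = 2.6 × 10⁻⁴ → stable
The 31–57 m interval has Δρ < 0: lighter water underlies denser water.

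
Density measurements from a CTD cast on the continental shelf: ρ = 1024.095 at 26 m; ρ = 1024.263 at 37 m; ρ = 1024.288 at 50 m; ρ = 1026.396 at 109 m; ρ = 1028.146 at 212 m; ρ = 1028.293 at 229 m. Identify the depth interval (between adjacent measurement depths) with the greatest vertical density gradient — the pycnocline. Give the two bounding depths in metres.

50–109 m

Compute the density gradient over each adjacent pair:
  26–37 m: Δρ/Δz = 0.168/11 = 0.015 kg m⁻⁴
  37–50 m: Δρ/Δz = 0.025/13 = 1.9 × 10⁻³ kg m⁻⁴
  50–109 m: Δρ/Δz = 2.108/59 = 0.036 kg m⁻⁴
  109–212 m: Δρ/Δz = 1.750/103 = 0.017 kg m⁻⁴
  212–229 m: Δρ/Δz = 0.147/17 = 8.6 × 10⁻³ kg m⁻⁴
The largest gradient is in the 50–109 m interval — the pycnocline.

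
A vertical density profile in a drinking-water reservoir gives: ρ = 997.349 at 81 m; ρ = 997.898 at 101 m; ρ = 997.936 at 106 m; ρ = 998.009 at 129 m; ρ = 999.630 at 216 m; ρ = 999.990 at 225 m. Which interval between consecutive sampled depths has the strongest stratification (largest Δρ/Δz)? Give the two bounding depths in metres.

216–225 m

Compute the density gradient over each adjacent pair:
  81–101 m: Δρ/Δz = 0.549/20 = 0.027 kg m⁻⁴
  101–106 m: Δρ/Δz = 0.038/5 = 7.6 × 10⁻³ kg m⁻⁴
  106–129 m: Δρ/Δz = 0.073/23 = 3.2 × 10⁻³ kg m⁻⁴
  129–216 m: Δρ/Δz = 1.621/87 = 0.019 kg m⁻⁴
  216–225 m: Δρ/Δz = 0.360/9 = 0.040 kg m⁻⁴
The largest gradient is in the 216–225 m interval — the pycnocline.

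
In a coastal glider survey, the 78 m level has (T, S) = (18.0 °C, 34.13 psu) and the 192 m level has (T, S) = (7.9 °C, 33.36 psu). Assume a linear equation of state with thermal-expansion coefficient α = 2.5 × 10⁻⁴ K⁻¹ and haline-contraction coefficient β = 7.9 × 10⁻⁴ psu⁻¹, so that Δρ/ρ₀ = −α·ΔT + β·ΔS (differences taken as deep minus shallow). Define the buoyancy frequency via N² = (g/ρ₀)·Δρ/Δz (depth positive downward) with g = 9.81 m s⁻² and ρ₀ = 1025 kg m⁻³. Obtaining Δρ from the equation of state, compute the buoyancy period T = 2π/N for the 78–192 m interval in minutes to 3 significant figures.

8.15 min

ΔT = -10.1 K, ΔS = -0.77 psu (deep − shallow).
Δρ/ρ₀ = −αΔT + βΔS = 2.525 × 10⁻³ − 6.083 × 10⁻⁴ = 1.9167 × 10⁻³, so Δρ ≈ 1.965 kg m⁻³.
N² = (g/ρ₀)·Δρ/Δz = g·(Δρ/ρ₀)/Δz = 9.81 × 1.9167 × 10⁻³ / 114 = 1.6494 × 10⁻⁴ s⁻².
N = √(1.6494 × 10⁻⁴) = 0.012843 rad s⁻¹ → T = 2π/N = 489.23 s = 8.1538 min ≈ 8.15 min.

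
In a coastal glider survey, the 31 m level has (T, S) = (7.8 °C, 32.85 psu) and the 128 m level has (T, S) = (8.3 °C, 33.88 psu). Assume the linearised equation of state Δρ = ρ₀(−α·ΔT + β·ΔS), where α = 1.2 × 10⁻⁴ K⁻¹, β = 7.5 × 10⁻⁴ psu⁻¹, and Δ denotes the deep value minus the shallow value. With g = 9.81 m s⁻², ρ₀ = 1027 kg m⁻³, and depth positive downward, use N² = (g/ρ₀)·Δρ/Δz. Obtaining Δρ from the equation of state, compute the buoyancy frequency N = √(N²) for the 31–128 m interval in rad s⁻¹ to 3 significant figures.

8.49 × 10⁻³ rad s⁻¹

ΔT = +0.5 K, ΔS = +1.03 psu (deep − shallow).
Δρ/ρ₀ = −αΔT + βΔS = -6.00 × 10⁻⁵ + 7.725 × 10⁻⁴ = 7.125 × 10⁻⁴, so Δρ ≈ 0.7317 kg m⁻³.
N² = (g/ρ₀)·Δρ/Δz = g·(Δρ/ρ₀)/Δz = 9.81 × 7.125 × 10⁻⁴ / 97 = 7.2058 × 10⁻⁵ s⁻².
N = √(7.2058 × 10⁻⁵) = 8.4887 × 10⁻³ rad s⁻¹ ≈ 8.49 × 10⁻³ rad s⁻¹.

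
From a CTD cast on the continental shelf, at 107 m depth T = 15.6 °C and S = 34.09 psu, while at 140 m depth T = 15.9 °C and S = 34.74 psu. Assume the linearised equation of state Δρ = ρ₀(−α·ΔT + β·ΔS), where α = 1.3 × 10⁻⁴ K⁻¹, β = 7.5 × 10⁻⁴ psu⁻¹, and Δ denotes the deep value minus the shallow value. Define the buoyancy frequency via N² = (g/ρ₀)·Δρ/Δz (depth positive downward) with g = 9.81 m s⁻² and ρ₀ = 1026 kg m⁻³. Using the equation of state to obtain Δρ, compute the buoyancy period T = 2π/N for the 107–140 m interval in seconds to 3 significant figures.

ΔT = +0.3 K, ΔS = +0.65 psu (deep − shallow).
Δρ/ρ₀ = −αΔT + βΔS = -3.90 × 10⁻⁵ + 4.875 × 10⁻⁴ = 4.485 × 10⁻⁴, so Δρ ≈ 0.4602 kg m⁻³.
N² = (g/ρ₀)·Δρ/Δz = g·(Δρ/ρ₀)/Δz = 9.81 × 4.485 × 10⁻⁴ / 33 = 1.3333 × 10⁻⁴ s⁻².
N = √(1.3333 × 10⁻⁴) = 0.011547 rad s⁻¹ → T = 2π/N = 544.14 s ≈ 544 s.

544 s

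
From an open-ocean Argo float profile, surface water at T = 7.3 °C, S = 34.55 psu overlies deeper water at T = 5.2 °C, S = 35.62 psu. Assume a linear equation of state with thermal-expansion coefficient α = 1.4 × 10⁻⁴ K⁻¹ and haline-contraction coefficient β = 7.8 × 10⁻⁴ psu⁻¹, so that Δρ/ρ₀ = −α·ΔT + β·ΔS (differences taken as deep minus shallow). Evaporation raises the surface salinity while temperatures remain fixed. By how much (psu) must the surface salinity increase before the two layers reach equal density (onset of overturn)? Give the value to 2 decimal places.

Neutral buoyancy requires −α(T_deep − T_surf) + β(S_deep − S_surf′) = 0.
S_surf′ = S_deep − (α/β)·ΔT = 35.62 − (1.4 × 10⁻⁴/7.8 × 10⁻⁴)·(-2.1) = 35.9969 psu.
Increase required: 35.9969 − 34.55 = 1.4469 psu.

1.45 psu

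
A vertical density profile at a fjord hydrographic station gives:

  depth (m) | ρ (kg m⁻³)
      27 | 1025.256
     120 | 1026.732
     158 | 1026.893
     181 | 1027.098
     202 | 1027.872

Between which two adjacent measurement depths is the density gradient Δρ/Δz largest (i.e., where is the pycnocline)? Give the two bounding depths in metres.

Compute the density gradient over each adjacent pair:
  27–120 m: Δρ/Δz = 1.476/93 = 0.016 kg m⁻⁴
  120–158 m: Δρ/Δz = 0.161/38 = 4.2 × 10⁻³ kg m⁻⁴
  158–181 m: Δρ/Δz = 0.205/23 = 8.9 × 10⁻³ kg m⁻⁴
  181–202 m: Δρ/Δz = 0.774/21 = 0.037 kg m⁻⁴
The largest gradient is in the 181–202 m interval — the pycnocline.

181–202 m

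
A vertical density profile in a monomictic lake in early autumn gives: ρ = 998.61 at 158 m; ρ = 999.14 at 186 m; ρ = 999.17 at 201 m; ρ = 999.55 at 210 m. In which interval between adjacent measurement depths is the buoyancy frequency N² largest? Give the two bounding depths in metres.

201–210 m

Compute the density gradient over each adjacent pair:
  158–186 m: Δρ/Δz = 0.53/28 = 0.019 kg m⁻⁴
  186–201 m: Δρ/Δz = 0.03/15 = 2.0 × 10⁻³ kg m⁻⁴
  201–210 m: Δρ/Δz = 0.38/9 = 0.042 kg m⁻⁴
The largest gradient is in the 201–210 m interval — the pycnocline.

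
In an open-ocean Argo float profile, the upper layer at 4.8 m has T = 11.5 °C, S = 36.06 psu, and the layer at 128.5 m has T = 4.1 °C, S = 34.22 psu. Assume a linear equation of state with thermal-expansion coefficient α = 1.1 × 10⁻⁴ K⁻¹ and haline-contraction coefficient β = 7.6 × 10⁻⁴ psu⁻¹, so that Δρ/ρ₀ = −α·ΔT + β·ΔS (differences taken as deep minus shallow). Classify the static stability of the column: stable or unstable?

unstable

ΔT = 4.1 − 11.5 = -7.4 K and ΔS = 34.22 − 36.06 = -1.84 psu (deep − shallow).
−αΔT = 8.14 × 10⁻⁴; βΔS = -1.3984 × 10⁻³; sum Δρ/ρ₀ = -5.844 × 10⁻⁴.
Δρ/ρ₀ < 0, so Δρ < 0: deeper water is lighter → statically unstable; the column would overturn.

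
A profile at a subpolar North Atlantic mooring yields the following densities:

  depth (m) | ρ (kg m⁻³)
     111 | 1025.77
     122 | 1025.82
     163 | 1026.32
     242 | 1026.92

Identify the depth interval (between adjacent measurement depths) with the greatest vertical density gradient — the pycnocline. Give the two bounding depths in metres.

122–163 m

Compute the density gradient over each adjacent pair:
  111–122 m: Δρ/Δz = 0.05/11 = 4.5 × 10⁻³ kg m⁻⁴
  122–163 m: Δρ/Δz = 0.50/41 = 0.012 kg m⁻⁴
  163–242 m: Δρ/Δz = 0.60/79 = 7.6 × 10⁻³ kg m⁻⁴
The largest gradient is in the 122–163 m interval — the pycnocline.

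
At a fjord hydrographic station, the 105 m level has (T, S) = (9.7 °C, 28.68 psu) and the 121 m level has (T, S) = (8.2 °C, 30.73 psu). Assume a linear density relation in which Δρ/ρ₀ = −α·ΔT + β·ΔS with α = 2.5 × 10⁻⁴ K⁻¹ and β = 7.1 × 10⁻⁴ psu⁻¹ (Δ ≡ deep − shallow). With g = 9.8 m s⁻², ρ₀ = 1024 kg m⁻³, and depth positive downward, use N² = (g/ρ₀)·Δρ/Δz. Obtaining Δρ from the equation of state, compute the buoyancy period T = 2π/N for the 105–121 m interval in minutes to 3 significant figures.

ΔT = -1.5 K, ΔS = +2.05 psu (deep − shallow).
Δρ/ρ₀ = −αΔT + βΔS = 3.75 × 10⁻⁴ + 1.4555 × 10⁻³ = 1.8305 × 10⁻³, so Δρ ≈ 1.874 kg m⁻³.
N² = (g/ρ₀)·Δρ/Δz = g·(Δρ/ρ₀)/Δz = 9.8 × 1.8305 × 10⁻³ / 16 = 1.1212 × 10⁻³ s⁻².
N = √(1.1212 × 10⁻³) = 0.033484 rad s⁻¹ → T = 2π/N = 187.65 s = 3.1275 min ≈ 3.13 min.

3.13 min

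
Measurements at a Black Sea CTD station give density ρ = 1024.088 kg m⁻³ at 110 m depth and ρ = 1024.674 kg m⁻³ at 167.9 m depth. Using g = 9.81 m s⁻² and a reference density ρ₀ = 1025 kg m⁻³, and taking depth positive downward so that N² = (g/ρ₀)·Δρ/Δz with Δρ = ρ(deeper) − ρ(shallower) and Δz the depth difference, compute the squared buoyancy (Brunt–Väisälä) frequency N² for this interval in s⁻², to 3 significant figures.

9.69 × 10⁻⁵ s⁻²

Δρ = 1024.674 − 1024.088 = 0.586 kg m⁻³ over Δz = 167.9 − 110 = 57.9 m.
N² = (9.81/1025) × (0.586/57.9) = 9.6864 × 10⁻⁵ s⁻² ≈ 9.69 × 10⁻⁵ s⁻².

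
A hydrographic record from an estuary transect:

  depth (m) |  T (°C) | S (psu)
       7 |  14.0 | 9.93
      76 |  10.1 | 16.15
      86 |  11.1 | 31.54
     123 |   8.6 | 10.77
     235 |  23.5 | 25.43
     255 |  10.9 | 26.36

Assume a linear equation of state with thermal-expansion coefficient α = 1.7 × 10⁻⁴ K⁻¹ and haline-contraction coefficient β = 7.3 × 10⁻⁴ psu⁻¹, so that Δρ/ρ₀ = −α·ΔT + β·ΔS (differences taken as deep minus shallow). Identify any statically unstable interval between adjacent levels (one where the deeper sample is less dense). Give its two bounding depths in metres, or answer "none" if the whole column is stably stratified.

Evaluate Δρ/ρ₀ = −αΔT + βΔS across each adjacent pair:
  7–76 m: −αΔT+βΔS = −(1.7 × 10⁻⁴)(-3.9)+(7.3 × 10⁻⁴)(+6.22) = 5.2 × 10⁻³ → stable
  76–86 m: −αΔT+βΔS = −(1.7 × 10⁻⁴)(+1.0)+(7.3 × 10⁻⁴)(+15.39) = 0.011 → stable
  86–123 m: −αΔT+βΔS = −(1.7 × 10⁻⁴)(-2.5)+(7.3 × 10⁻⁴)(-20.77) = -0.015 → UNSTABLE
  123–235 m: −αΔT+βΔS = −(1.7 × 10⁻⁴)(+14.9)+(7.3 × 10⁻⁴)(+14.66) = 8.2 × 10⁻³ → stable
  235–255 m: −αΔT+βΔS = −(1.7 × 10⁻⁴)(-12.6)+(7.3 × 10⁻⁴)(+0.93) = 2.8 × 10⁻³ → stable
The 86–123 m interval has Δρ < 0: lighter water underlies denser water.

86–123 m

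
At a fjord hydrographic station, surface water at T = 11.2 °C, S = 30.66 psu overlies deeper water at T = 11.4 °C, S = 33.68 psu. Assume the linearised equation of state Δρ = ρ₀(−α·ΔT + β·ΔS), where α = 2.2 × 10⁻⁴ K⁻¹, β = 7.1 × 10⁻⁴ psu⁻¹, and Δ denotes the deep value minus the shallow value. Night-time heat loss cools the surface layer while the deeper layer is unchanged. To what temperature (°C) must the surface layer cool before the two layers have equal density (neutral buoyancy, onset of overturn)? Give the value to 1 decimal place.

Neutral buoyancy requires Δρ = 0, i.e. −α(T_deep − T_surf′) + β(S_deep − S_surf) = 0.
T_surf′ = T_deep − (β/α)·ΔS = 11.4 − (7.1 × 10⁻⁴/2.2 × 10⁻⁴)·(+3.02) = 1.654 °C.
Cooling required: 11.2 − (1.654) = 9.546 °C.

1.7 °C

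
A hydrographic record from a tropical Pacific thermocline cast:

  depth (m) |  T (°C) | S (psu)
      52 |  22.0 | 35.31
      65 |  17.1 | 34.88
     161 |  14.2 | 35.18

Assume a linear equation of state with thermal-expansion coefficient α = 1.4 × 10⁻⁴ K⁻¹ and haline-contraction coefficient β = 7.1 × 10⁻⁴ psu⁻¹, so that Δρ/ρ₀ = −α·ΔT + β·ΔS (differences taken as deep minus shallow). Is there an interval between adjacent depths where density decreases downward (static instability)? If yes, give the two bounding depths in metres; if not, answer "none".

none

Evaluate Δρ/ρ₀ = −αΔT + βΔS across each adjacent pair:
  52–65 m: −αΔT+βΔS = −(1.4 × 10⁻⁴)(-4.9)+(7.1 × 10⁻⁴)(-0.43) = 3.8 × 10⁻⁴ → stable
  65–161 m: −αΔT+βΔS = −(1.4 × 10⁻⁴)(-2.9)+(7.1 × 10⁻⁴)(+0.30) = 6.2 × 10⁻⁴ → stable
Every interval has Δρ > 0: the column is stably stratified throughout.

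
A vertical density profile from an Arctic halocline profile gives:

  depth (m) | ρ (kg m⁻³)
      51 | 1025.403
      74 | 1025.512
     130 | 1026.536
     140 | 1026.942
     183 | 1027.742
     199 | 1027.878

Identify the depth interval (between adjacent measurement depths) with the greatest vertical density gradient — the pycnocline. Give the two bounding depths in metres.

Compute the density gradient over each adjacent pair:
  51–74 m: Δρ/Δz = 0.109/23 = 4.7 × 10⁻³ kg m⁻⁴
  74–130 m: Δρ/Δz = 1.024/56 = 0.018 kg m⁻⁴
  130–140 m: Δρ/Δz = 0.406/10 = 0.041 kg m⁻⁴
  140–183 m: Δρ/Δz = 0.800/43 = 0.019 kg m⁻⁴
  183–199 m: Δρ/Δz = 0.136/16 = 8.5 × 10⁻³ kg m⁻⁴
The largest gradient is in the 130–140 m interval — the pycnocline.

130–140 m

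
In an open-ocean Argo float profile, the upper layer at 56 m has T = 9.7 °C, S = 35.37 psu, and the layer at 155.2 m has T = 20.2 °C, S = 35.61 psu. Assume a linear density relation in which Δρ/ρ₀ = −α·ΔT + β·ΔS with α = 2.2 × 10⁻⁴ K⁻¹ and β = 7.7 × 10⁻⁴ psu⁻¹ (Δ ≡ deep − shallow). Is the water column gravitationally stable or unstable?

unstable

ΔT = 20.2 − 9.7 = +10.5 K and ΔS = 35.61 − 35.37 = +0.24 psu (deep − shallow).
−αΔT = -2.31 × 10⁻³; βΔS = 1.848 × 10⁻⁴; sum Δρ/ρ₀ = -2.1252 × 10⁻³.
Δρ/ρ₀ < 0, so Δρ < 0: deeper water is lighter → statically unstable; the column would overturn.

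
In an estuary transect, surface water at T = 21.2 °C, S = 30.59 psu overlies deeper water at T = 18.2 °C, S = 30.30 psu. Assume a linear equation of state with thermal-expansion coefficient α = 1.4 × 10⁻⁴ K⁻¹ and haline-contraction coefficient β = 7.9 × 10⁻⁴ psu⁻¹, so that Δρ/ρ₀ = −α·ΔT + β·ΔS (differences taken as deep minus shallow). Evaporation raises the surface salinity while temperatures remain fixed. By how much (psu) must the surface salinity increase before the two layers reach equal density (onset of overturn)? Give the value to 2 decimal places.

Neutral buoyancy requires −α(T_deep − T_surf) + β(S_deep − S_surf′) = 0.
S_surf′ = S_deep − (α/β)·ΔT = 30.30 − (1.4 × 10⁻⁴/7.9 × 10⁻⁴)·(-3.0) = 30.8316 psu.
Increase required: 30.8316 − 30.59 = 0.2416 psu.

0.24 psu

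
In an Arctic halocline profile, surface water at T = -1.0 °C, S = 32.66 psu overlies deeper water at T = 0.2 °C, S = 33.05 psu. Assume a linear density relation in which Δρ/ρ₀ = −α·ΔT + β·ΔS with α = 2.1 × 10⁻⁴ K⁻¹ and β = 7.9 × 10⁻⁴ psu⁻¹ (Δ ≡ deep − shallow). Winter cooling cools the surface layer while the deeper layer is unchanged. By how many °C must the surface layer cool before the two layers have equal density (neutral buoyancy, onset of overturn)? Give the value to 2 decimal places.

0.27 °C

Neutral buoyancy requires Δρ = 0, i.e. −α(T_deep − T_surf′) + β(S_deep − S_surf) = 0.
T_surf′ = T_deep − (β/α)·ΔS = 0.2 − (7.9 × 10⁻⁴/2.1 × 10⁻⁴)·(+0.39) = -1.2671 °C.
Cooling required: -1.0 − (-1.2671) = 0.2671 °C.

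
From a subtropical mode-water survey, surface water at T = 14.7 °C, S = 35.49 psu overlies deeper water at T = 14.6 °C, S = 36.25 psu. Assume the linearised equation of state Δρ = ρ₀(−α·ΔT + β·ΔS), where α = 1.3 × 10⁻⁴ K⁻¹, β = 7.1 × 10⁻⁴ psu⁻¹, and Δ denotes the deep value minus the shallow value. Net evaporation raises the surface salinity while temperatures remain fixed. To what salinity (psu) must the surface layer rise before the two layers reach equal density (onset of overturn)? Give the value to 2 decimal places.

36.27 psu

Neutral buoyancy requires −α(T_deep − T_surf) + β(S_deep − S_surf′) = 0.
S_surf′ = S_deep − (α/β)·ΔT = 36.25 − (1.3 × 10⁻⁴/7.1 × 10⁻⁴)·(-0.1) = 36.2683 psu.
Increase required: 36.2683 − 35.49 = 0.7783 psu.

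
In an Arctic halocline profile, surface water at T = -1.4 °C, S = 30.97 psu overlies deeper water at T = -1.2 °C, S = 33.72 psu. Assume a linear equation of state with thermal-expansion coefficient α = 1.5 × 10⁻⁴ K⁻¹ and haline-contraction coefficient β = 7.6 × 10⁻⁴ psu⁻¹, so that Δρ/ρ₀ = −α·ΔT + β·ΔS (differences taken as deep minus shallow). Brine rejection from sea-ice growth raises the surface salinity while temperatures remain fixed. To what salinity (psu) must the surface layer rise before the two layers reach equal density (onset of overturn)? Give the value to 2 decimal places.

33.68 psu

Neutral buoyancy requires −α(T_deep − T_surf) + β(S_deep − S_surf′) = 0.
S_surf′ = S_deep − (α/β)·ΔT = 33.72 − (1.5 × 10⁻⁴/7.6 × 10⁻⁴)·(+0.2) = 33.6805 psu.
Increase required: 33.6805 − 30.97 = 2.7105 psu.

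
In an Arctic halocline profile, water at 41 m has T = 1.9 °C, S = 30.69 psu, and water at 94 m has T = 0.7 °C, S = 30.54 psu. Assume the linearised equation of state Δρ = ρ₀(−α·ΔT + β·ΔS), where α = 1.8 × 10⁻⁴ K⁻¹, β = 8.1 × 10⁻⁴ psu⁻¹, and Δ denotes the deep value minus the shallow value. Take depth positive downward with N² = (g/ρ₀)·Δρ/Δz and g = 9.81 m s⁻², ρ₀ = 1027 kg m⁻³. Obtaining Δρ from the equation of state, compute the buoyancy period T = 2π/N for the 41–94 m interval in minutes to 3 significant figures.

ΔT = -1.2 K, ΔS = -0.15 psu (deep − shallow).
Δρ/ρ₀ = −αΔT + βΔS = 2.16 × 10⁻⁴ − 1.215 × 10⁻⁴ = 9.45 × 10⁻⁵, so Δρ ≈ 0.09705 kg m⁻³.
N² = (g/ρ₀)·Δρ/Δz = g·(Δρ/ρ₀)/Δz = 9.81 × 9.45 × 10⁻⁵ / 53 = 1.7491 × 10⁻⁵ s⁻².
N = √(1.7491 × 10⁻⁵) = 4.1822 × 10⁻³ rad s⁻¹ → T = 2π/N = 1.5024 × 10³ s = 25.040 min ≈ 25.0 min.

25.0 min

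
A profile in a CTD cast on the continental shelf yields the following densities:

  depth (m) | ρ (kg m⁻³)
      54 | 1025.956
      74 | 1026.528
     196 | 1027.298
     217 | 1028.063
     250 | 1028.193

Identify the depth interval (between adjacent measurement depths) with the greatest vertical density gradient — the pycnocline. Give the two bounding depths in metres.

Compute the density gradient over each adjacent pair:
  54–74 m: Δρ/Δz = 0.572/20 = 0.029 kg m⁻⁴
  74–196 m: Δρ/Δz = 0.770/122 = 6.3 × 10⁻³ kg m⁻⁴
  196–217 m: Δρ/Δz = 0.765/21 = 0.036 kg m⁻⁴
  217–250 m: Δρ/Δz = 0.130/33 = 3.9 × 10⁻³ kg m⁻⁴
The largest gradient is in the 196–217 m interval — the pycnocline.

196–217 m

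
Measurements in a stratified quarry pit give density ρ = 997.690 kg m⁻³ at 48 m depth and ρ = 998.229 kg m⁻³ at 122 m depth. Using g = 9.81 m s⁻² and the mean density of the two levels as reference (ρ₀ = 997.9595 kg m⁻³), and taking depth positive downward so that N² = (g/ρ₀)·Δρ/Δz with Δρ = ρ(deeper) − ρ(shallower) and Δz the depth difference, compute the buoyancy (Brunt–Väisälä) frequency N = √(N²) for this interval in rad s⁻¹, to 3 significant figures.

8.46 × 10⁻³ rad s⁻¹

Δρ = 998.229 − 997.690 = 0.539 kg m⁻³ over Δz = 122 − 48 = 74 m.
N² = (9.81/997.9595) × (0.539/74) = 7.1600 × 10⁻⁵ s⁻².
N = √(7.1600 × 10⁻⁵) = 8.4617 × 10⁻³ rad s⁻¹ ≈ 8.46 × 10⁻³ rad s⁻¹.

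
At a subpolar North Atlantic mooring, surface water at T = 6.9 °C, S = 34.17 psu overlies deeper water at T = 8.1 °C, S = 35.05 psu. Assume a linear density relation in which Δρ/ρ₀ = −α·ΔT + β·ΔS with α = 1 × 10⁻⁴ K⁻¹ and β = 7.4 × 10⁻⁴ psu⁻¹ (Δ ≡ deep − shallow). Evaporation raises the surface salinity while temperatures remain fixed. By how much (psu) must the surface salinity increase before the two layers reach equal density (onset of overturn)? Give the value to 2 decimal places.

0.72 psu

Neutral buoyancy requires −α(T_deep − T_surf) + β(S_deep − S_surf′) = 0.
S_surf′ = S_deep − (α/β)·ΔT = 35.05 − (1 × 10⁻⁴/7.4 × 10⁻⁴)·(+1.2) = 34.8878 psu.
Increase required: 34.8878 − 34.17 = 0.7178 psu.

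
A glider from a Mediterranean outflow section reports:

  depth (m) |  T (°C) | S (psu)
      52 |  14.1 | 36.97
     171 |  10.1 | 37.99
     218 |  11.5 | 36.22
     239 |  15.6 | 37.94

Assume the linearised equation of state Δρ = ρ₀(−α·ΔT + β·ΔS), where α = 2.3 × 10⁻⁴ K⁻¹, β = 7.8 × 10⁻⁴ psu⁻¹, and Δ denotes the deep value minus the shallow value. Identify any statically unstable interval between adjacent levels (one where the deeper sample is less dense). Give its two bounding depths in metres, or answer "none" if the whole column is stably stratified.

Evaluate Δρ/ρ₀ = −αΔT + βΔS across each adjacent pair:
  52–171 m: −αΔT+βΔS = −(2.3 × 10⁻⁴)(-4.0)+(7.8 × 10⁻⁴)(+1.02) = 1.7 × 10⁻³ → stable
  171–218 m: −αΔT+βΔS = −(2.3 × 10⁻⁴)(+1.4)+(7.8 × 10⁻⁴)(-1.77) = -1.7 × 10⁻³ → UNSTABLE
  218–239 m: −αΔT+βΔS = −(2.3 × 10⁻⁴)(+4.1)+(7.8 × 10⁻⁴)(+1.72) = 4.0 × 10⁻⁴ → stable
The 171–218 m interval has Δρ < 0: lighter water underlies denser water.

171–218 m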